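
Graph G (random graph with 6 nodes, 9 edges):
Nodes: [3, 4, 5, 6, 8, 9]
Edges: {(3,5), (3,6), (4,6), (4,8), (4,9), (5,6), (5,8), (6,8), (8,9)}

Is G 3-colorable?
A valid 3-coloring: color 1: [6, 9]; color 2: [3, 8]; color 3: [4, 5].
(χ(G) = 3 ≤ 3.)

Yes, G is 3-colorable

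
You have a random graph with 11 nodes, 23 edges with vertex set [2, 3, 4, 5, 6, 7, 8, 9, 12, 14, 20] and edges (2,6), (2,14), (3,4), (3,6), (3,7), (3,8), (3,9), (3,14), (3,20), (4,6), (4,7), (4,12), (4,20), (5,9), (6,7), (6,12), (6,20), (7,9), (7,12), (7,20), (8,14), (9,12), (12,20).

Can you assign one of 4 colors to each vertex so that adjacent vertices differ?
The clique on vertices [3, 4, 6, 7, 20] has size 5 > 4, so it alone needs 5 colors.

No, G is not 4-colorable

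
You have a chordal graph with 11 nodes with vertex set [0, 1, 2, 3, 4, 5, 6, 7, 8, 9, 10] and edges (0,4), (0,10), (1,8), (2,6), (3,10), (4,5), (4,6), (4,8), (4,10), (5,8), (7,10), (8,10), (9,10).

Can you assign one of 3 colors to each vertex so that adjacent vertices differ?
A valid 3-coloring: color 1: [1, 5, 6, 10]; color 2: [2, 3, 4, 7, 9]; color 3: [0, 8].
(χ(G) = 3 ≤ 3.)

Yes, G is 3-colorable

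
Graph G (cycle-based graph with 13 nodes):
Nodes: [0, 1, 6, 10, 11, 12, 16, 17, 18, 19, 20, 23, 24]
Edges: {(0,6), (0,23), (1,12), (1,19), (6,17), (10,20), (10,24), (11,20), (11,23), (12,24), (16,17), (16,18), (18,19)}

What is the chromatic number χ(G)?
Clique number ω(G) = 2 (lower bound: χ ≥ ω).
Odd cycle [23, 11, 20, 10, 24, 12, 1, 19, 18, 16, 17, 6, 0] needs 3 colors (χ ≥ 3).
The coloring below uses 3 colors, so χ(G) = 3.
A valid 3-coloring: color 1: [1, 6, 18, 20, 23, 24]; color 2: [0, 10, 11, 12, 16, 19]; color 3: [17].

χ(G) = 3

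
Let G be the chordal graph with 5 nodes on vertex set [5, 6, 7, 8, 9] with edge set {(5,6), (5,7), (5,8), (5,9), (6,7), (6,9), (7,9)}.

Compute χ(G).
χ(G) = 4

Clique number ω(G) = 4 (lower bound: χ ≥ ω).
The clique on [5, 6, 7, 9] has size 4, forcing χ ≥ 4, and the coloring below uses 4 colors, so χ(G) = 4.
A valid 4-coloring: color 1: [5]; color 2: [7, 8]; color 3: [6]; color 4: [9].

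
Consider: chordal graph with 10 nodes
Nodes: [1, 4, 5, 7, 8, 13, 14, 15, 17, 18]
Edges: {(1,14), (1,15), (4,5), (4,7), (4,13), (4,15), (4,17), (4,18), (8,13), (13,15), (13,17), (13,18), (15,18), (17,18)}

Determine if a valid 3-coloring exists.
No, G is not 3-colorable

The clique on vertices [4, 13, 17, 18] has size 4 > 3, so it alone needs 4 colors.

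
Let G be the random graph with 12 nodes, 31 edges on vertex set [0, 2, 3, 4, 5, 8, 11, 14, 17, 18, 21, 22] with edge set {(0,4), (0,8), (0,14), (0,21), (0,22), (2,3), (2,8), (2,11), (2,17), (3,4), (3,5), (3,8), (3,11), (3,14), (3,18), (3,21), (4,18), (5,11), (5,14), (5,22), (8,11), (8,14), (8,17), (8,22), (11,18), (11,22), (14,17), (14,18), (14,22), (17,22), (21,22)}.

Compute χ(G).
χ(G) = 4

Clique number ω(G) = 4 (lower bound: χ ≥ ω).
The clique on [0, 8, 14, 22] has size 4, forcing χ ≥ 4, and the coloring below uses 4 colors, so χ(G) = 4.
A valid 4-coloring: color 1: [3, 22]; color 2: [5, 8, 18, 21]; color 3: [2, 4, 14]; color 4: [0, 11, 17].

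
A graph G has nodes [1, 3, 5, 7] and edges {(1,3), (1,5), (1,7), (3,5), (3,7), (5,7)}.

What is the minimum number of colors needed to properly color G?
χ(G) = 4

Clique number ω(G) = 4 (lower bound: χ ≥ ω).
The clique on [1, 3, 5, 7] has size 4, forcing χ ≥ 4, and the coloring below uses 4 colors, so χ(G) = 4.
A valid 4-coloring: color 1: [7]; color 2: [3]; color 3: [1]; color 4: [5].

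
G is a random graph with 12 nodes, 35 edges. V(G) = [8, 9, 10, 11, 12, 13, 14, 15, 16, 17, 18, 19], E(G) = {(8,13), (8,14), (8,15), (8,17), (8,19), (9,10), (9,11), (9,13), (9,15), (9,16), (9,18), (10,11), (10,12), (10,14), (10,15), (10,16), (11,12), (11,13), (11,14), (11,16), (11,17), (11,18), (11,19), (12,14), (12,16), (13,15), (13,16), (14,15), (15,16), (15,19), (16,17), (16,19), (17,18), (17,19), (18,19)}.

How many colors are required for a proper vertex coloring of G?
χ(G) = 5

Clique number ω(G) = 4 (lower bound: χ ≥ ω).
Suppose a proper 4-coloring c exists. The clique [9, 10, 11, 16] takes 4 distinct colors; by symmetry let c(9) = 1, c(10) = 2, c(11) = 3, c(16) = 4.
- Vertex 15: neighbors [9, 10, 16] already have colors [1, 2, 4] ⇒ c(15) = 3.
- Vertex 12: neighbors [10, 11, 16] already have colors [2, 3, 4] ⇒ c(12) = 1.
- Vertex 13: neighbors [9, 11, 16] already have colors [1, 3, 4] ⇒ c(13) = 2.
- Vertex 14: neighbors [12, 10, 11] already have colors [1, 2, 3] ⇒ c(14) = 4.
- Vertex 8: neighbors [13, 15, 14] already have colors [2, 3, 4] ⇒ c(8) = 1.
- Vertex 17: neighbors [8, 11, 16] already have colors [1, 3, 4] ⇒ c(17) = 2.
- Vertex 19: neighbors [8, 17, 11, 16] already have colors [1, 2, 3, 4] — all 4 colors blocked. Contradiction.
The forced assignments end in a contradiction, so G has no proper 4-coloring (χ ≥ 5).
The coloring below uses 5 colors, so χ(G) = 5.
A valid 5-coloring: color 1: [11, 15]; color 2: [14, 16, 18]; color 3: [10, 13, 19]; color 4: [8, 9, 12]; color 5: [17].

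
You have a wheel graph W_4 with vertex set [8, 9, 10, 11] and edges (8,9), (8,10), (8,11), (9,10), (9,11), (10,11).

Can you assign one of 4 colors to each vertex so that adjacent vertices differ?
A valid 4-coloring: color 1: [11]; color 2: [9]; color 3: [8]; color 4: [10].
(χ(G) = 4 ≤ 4.)

Yes, G is 4-colorable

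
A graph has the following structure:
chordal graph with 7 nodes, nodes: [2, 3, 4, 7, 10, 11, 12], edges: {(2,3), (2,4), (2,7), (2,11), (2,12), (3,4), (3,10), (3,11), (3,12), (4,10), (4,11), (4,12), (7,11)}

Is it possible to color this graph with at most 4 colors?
A valid 4-coloring: color 1: [4, 7]; color 2: [3]; color 3: [2, 10]; color 4: [11, 12].
(χ(G) = 4 ≤ 4.)

Yes, G is 4-colorable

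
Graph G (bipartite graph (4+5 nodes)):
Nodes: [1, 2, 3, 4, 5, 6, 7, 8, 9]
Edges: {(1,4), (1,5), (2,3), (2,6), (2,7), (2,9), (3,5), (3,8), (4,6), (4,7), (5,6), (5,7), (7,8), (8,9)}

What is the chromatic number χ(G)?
Clique number ω(G) = 2 (lower bound: χ ≥ ω).
The graph is bipartite (no odd cycle), so 2 colors suffice: χ(G) = 2.
A valid 2-coloring: color 1: [2, 4, 5, 8]; color 2: [1, 3, 6, 7, 9].

χ(G) = 2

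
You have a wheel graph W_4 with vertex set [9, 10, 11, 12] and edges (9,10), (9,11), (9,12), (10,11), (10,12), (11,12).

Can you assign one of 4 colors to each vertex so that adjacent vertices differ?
Yes, G is 4-colorable

A valid 4-coloring: color 1: [11]; color 2: [9]; color 3: [10]; color 4: [12].
(χ(G) = 4 ≤ 4.)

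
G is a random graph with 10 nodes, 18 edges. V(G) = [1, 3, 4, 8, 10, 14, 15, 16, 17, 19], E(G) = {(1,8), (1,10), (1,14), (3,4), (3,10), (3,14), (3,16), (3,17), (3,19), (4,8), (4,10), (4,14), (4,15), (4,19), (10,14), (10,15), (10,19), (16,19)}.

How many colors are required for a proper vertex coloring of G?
χ(G) = 4

Clique number ω(G) = 4 (lower bound: χ ≥ ω).
The clique on [3, 4, 10, 19] has size 4, forcing χ ≥ 4, and the coloring below uses 4 colors, so χ(G) = 4.
A valid 4-coloring: color 1: [1, 4, 16, 17]; color 2: [8, 10]; color 3: [3, 15]; color 4: [14, 19].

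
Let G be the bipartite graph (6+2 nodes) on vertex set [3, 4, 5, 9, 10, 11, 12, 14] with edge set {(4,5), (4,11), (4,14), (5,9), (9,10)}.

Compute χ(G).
Clique number ω(G) = 2 (lower bound: χ ≥ ω).
The graph is bipartite (no odd cycle), so 2 colors suffice: χ(G) = 2.
A valid 2-coloring: color 1: [3, 4, 9, 12]; color 2: [5, 10, 11, 14].

χ(G) = 2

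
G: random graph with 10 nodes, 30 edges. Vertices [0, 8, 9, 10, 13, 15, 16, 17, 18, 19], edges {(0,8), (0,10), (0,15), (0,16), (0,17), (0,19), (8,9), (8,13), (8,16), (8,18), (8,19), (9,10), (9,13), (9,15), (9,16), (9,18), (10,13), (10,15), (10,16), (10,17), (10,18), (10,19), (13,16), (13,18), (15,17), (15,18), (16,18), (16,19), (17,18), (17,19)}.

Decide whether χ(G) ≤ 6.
Yes, G is 6-colorable

A valid 6-coloring: color 1: [8, 10]; color 2: [15, 16]; color 3: [0, 18]; color 4: [9, 17]; color 5: [13, 19].
(χ(G) = 5 ≤ 6.)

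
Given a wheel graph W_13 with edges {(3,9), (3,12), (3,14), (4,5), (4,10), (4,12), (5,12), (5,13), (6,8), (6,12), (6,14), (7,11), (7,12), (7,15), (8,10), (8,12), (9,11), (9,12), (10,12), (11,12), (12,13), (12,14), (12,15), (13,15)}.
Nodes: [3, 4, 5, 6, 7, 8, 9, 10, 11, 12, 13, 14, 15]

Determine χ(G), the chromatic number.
Clique number ω(G) = 3 (lower bound: χ ≥ ω).
The clique on [3, 9, 12] has size 3, forcing χ ≥ 3, and the coloring below uses 3 colors, so χ(G) = 3.
A valid 3-coloring: color 1: [12]; color 2: [4, 7, 8, 9, 13, 14]; color 3: [3, 5, 6, 10, 11, 15].

χ(G) = 3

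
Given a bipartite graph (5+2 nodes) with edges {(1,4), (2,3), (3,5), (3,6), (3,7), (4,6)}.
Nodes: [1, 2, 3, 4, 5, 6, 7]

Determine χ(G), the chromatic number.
χ(G) = 2

Clique number ω(G) = 2 (lower bound: χ ≥ ω).
The graph is bipartite (no odd cycle), so 2 colors suffice: χ(G) = 2.
A valid 2-coloring: color 1: [3, 4]; color 2: [1, 2, 5, 6, 7].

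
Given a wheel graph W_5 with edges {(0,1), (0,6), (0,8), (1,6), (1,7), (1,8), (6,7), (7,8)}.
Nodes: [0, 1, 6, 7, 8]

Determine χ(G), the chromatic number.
Clique number ω(G) = 3 (lower bound: χ ≥ ω).
The clique on [0, 1, 8] has size 3, forcing χ ≥ 3, and the coloring below uses 3 colors, so χ(G) = 3.
A valid 3-coloring: color 1: [1]; color 2: [6, 8]; color 3: [0, 7].

χ(G) = 3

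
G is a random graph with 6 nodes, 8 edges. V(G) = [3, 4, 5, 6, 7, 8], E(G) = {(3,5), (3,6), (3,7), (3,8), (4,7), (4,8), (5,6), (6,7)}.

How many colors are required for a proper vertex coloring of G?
Clique number ω(G) = 3 (lower bound: χ ≥ ω).
The clique on [3, 5, 6] has size 3, forcing χ ≥ 3, and the coloring below uses 3 colors, so χ(G) = 3.
A valid 3-coloring: color 1: [3, 4]; color 2: [5, 7, 8]; color 3: [6].

χ(G) = 3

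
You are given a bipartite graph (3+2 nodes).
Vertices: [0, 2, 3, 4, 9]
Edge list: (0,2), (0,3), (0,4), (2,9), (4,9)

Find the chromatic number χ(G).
χ(G) = 2

Clique number ω(G) = 2 (lower bound: χ ≥ ω).
The graph is bipartite (no odd cycle), so 2 colors suffice: χ(G) = 2.
A valid 2-coloring: color 1: [0, 9]; color 2: [2, 3, 4].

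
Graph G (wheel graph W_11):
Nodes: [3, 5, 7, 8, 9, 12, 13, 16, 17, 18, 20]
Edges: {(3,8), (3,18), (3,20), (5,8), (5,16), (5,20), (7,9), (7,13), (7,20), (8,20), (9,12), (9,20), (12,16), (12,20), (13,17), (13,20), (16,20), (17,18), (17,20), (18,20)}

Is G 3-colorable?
A valid 3-coloring: color 1: [20]; color 2: [3, 5, 7, 12, 17]; color 3: [8, 9, 13, 16, 18].
(χ(G) = 3 ≤ 3.)

Yes, G is 3-colorable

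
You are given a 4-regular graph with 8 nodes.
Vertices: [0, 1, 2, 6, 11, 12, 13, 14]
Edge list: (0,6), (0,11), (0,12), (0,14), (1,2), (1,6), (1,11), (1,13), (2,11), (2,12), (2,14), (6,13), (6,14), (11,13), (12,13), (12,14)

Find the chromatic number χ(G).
χ(G) = 3

Clique number ω(G) = 3 (lower bound: χ ≥ ω).
The clique on [0, 12, 14] has size 3, forcing χ ≥ 3, and the coloring below uses 3 colors, so χ(G) = 3.
A valid 3-coloring: color 1: [0, 2, 13]; color 2: [1, 14]; color 3: [6, 11, 12].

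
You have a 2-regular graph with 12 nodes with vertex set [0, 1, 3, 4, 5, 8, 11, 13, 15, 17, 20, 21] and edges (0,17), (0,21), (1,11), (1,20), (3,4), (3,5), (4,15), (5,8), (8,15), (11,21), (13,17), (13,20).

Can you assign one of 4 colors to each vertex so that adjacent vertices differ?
Yes, G is 4-colorable

A valid 4-coloring: color 1: [0, 4, 5, 11, 13]; color 2: [3, 15, 17, 20, 21]; color 3: [1, 8].
(χ(G) = 3 ≤ 4.)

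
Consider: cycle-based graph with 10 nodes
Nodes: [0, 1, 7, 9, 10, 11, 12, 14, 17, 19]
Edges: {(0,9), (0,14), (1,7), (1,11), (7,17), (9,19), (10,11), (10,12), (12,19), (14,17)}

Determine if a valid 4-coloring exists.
A valid 4-coloring: color 1: [0, 1, 10, 17, 19]; color 2: [7, 9, 11, 12, 14].
(χ(G) = 2 ≤ 4.)

Yes, G is 4-colorable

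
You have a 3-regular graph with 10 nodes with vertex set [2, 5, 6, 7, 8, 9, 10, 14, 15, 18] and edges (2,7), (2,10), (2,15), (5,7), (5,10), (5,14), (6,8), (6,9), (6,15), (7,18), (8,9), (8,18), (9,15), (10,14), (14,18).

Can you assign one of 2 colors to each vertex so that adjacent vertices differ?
No, G is not 2-colorable

The clique on vertices [5, 10, 14] has size 3 > 2, so it alone needs 3 colors.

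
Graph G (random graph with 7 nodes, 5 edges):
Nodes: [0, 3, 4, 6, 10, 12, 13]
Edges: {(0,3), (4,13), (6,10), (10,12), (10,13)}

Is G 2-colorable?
A valid 2-coloring: color 1: [3, 4, 10]; color 2: [0, 6, 12, 13].
(χ(G) = 2 ≤ 2.)

Yes, G is 2-colorable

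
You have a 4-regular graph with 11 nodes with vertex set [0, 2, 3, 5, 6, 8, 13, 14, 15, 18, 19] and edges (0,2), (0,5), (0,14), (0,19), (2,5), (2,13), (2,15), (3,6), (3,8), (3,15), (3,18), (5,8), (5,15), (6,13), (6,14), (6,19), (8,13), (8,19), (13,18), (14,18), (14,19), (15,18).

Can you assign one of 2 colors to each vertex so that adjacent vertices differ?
The clique on vertices [0, 2, 5] has size 3 > 2, so it alone needs 3 colors.

No, G is not 2-colorable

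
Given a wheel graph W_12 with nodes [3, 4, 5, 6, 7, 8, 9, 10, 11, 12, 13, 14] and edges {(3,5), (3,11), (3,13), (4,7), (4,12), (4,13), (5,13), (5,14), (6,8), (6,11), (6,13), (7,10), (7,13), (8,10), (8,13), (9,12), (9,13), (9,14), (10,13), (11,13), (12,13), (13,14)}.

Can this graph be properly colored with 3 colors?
Odd cycle [7, 4, 12, 9, 14, 5, 3, 11, 6, 8, 10] needs 3 colors (χ ≥ 3).
Vertex 13 is adjacent to every vertex of [3, 4, 5, 6, 7, 8, 9, 10, 11, 12, 14], which already need 3 colors among themselves, so 13 needs a new color (χ ≥ 4).
Hence χ(G) ≥ 4 > 3, so no proper 3-coloring exists.

No, G is not 3-colorable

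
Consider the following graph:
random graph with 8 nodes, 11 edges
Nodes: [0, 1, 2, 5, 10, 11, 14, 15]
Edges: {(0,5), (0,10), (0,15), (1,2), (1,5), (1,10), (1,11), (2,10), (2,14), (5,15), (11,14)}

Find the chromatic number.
χ(G) = 3

Clique number ω(G) = 3 (lower bound: χ ≥ ω).
The clique on [0, 5, 15] has size 3, forcing χ ≥ 3, and the coloring below uses 3 colors, so χ(G) = 3.
A valid 3-coloring: color 1: [1, 14, 15]; color 2: [5, 10, 11]; color 3: [0, 2].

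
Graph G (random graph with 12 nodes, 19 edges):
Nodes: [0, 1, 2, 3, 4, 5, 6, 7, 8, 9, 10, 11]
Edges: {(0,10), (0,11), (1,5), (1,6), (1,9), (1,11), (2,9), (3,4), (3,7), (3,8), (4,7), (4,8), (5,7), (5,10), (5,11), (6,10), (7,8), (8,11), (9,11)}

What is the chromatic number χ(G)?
χ(G) = 4

Clique number ω(G) = 4 (lower bound: χ ≥ ω).
The clique on [3, 4, 7, 8] has size 4, forcing χ ≥ 4, and the coloring below uses 4 colors, so χ(G) = 4.
A valid 4-coloring: color 1: [2, 7, 10, 11]; color 2: [0, 5, 6, 8, 9]; color 3: [1, 3]; color 4: [4].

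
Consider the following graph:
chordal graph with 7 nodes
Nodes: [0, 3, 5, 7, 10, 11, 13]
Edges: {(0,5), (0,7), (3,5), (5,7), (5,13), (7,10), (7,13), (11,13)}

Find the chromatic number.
χ(G) = 3

Clique number ω(G) = 3 (lower bound: χ ≥ ω).
The clique on [0, 5, 7] has size 3, forcing χ ≥ 3, and the coloring below uses 3 colors, so χ(G) = 3.
A valid 3-coloring: color 1: [5, 10, 11]; color 2: [3, 7]; color 3: [0, 13].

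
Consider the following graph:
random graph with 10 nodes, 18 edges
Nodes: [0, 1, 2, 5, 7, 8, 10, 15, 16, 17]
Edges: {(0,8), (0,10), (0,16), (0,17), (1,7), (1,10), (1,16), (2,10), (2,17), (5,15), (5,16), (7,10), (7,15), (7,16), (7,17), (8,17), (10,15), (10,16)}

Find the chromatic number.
Clique number ω(G) = 4 (lower bound: χ ≥ ω).
The clique on [1, 7, 10, 16] has size 4, forcing χ ≥ 4, and the coloring below uses 4 colors, so χ(G) = 4.
A valid 4-coloring: color 1: [5, 10, 17]; color 2: [2, 8, 15, 16]; color 3: [0, 7]; color 4: [1].

χ(G) = 4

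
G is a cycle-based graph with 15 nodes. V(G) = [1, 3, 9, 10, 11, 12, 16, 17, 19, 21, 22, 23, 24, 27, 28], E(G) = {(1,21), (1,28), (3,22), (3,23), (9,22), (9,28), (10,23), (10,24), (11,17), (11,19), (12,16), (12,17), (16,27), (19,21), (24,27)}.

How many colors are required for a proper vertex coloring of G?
Clique number ω(G) = 2 (lower bound: χ ≥ ω).
Odd cycle [23, 10, 24, 27, 16, 12, 17, 11, 19, 21, 1, 28, 9, 22, 3] needs 3 colors (χ ≥ 3).
The coloring below uses 3 colors, so χ(G) = 3.
A valid 3-coloring: color 1: [1, 16, 17, 19, 22, 23, 24]; color 2: [3, 10, 11, 12, 21, 27, 28]; color 3: [9].

χ(G) = 3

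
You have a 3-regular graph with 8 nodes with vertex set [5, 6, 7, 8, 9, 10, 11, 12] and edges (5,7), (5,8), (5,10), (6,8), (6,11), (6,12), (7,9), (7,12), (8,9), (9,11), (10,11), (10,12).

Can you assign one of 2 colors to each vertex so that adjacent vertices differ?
Odd cycle [6, 12, 10, 5, 8] needs 3 colors (χ ≥ 3).
Hence χ(G) ≥ 3 > 2, so no proper 2-coloring exists.

No, G is not 2-colorable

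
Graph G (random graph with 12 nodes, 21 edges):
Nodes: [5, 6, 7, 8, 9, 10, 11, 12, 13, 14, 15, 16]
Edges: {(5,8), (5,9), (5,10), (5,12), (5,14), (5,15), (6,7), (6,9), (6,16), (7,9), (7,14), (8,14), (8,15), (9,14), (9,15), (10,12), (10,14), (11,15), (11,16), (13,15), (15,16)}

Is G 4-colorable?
Yes, G is 4-colorable

A valid 4-coloring: color 1: [5, 7, 13, 16]; color 2: [6, 12, 14, 15]; color 3: [8, 9, 10, 11].
(χ(G) = 3 ≤ 4.)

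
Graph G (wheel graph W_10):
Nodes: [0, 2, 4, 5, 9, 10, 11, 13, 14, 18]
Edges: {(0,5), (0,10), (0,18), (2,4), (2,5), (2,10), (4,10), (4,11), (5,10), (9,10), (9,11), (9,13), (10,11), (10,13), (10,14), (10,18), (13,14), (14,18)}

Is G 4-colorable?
A valid 4-coloring: color 1: [10]; color 2: [0, 2, 9, 14]; color 3: [4, 5, 13, 18]; color 4: [11].
(χ(G) = 4 ≤ 4.)

Yes, G is 4-colorable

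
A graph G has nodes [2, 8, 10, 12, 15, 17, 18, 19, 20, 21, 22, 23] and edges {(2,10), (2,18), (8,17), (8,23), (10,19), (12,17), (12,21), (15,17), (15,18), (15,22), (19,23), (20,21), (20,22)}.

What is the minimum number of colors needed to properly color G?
χ(G) = 2

Clique number ω(G) = 2 (lower bound: χ ≥ ω).
The graph is bipartite (no odd cycle), so 2 colors suffice: χ(G) = 2.
A valid 2-coloring: color 1: [10, 17, 18, 21, 22, 23]; color 2: [2, 8, 12, 15, 19, 20].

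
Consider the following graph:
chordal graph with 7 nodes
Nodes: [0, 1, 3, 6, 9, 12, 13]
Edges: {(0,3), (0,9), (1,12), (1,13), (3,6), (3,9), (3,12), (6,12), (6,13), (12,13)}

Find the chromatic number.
χ(G) = 3

Clique number ω(G) = 3 (lower bound: χ ≥ ω).
The clique on [1, 12, 13] has size 3, forcing χ ≥ 3, and the coloring below uses 3 colors, so χ(G) = 3.
A valid 3-coloring: color 1: [3, 13]; color 2: [9, 12]; color 3: [0, 1, 6].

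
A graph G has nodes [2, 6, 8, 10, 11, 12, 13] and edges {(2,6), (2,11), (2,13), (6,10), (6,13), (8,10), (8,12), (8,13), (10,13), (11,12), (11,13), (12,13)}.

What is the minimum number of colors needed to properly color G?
χ(G) = 3

Clique number ω(G) = 3 (lower bound: χ ≥ ω).
The clique on [8, 10, 13] has size 3, forcing χ ≥ 3, and the coloring below uses 3 colors, so χ(G) = 3.
A valid 3-coloring: color 1: [13]; color 2: [6, 8, 11]; color 3: [2, 10, 12].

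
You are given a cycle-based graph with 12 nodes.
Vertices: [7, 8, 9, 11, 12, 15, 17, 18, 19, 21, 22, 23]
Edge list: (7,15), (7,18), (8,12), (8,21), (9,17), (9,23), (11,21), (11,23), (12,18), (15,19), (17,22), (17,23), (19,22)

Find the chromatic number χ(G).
χ(G) = 3

Clique number ω(G) = 3 (lower bound: χ ≥ ω).
The clique on [9, 17, 23] has size 3, forcing χ ≥ 3, and the coloring below uses 3 colors, so χ(G) = 3.
A valid 3-coloring: color 1: [7, 12, 19, 21, 23]; color 2: [8, 11, 15, 17, 18]; color 3: [9, 22].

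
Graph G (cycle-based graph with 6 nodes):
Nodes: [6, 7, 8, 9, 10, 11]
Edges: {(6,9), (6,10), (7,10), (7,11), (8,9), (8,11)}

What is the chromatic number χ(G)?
Clique number ω(G) = 2 (lower bound: χ ≥ ω).
The graph is bipartite (no odd cycle), so 2 colors suffice: χ(G) = 2.
A valid 2-coloring: color 1: [9, 10, 11]; color 2: [6, 7, 8].

χ(G) = 2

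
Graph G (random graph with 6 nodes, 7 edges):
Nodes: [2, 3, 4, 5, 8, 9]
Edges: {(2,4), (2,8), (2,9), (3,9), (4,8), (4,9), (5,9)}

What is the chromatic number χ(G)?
Clique number ω(G) = 3 (lower bound: χ ≥ ω).
The clique on [2, 4, 8] has size 3, forcing χ ≥ 3, and the coloring below uses 3 colors, so χ(G) = 3.
A valid 3-coloring: color 1: [8, 9]; color 2: [3, 4, 5]; color 3: [2].

χ(G) = 3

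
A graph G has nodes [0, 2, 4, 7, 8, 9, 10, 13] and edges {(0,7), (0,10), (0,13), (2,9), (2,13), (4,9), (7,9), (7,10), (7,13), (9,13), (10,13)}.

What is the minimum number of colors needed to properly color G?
χ(G) = 4

Clique number ω(G) = 4 (lower bound: χ ≥ ω).
The clique on [0, 7, 10, 13] has size 4, forcing χ ≥ 4, and the coloring below uses 4 colors, so χ(G) = 4.
A valid 4-coloring: color 1: [4, 8, 13]; color 2: [0, 9]; color 3: [2, 7]; color 4: [10].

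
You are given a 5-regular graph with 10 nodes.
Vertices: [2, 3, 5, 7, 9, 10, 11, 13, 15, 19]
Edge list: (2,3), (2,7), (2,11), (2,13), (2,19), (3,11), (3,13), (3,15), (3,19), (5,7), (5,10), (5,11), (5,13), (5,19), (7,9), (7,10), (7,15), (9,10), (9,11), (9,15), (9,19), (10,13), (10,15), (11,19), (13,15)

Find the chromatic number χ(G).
Clique number ω(G) = 4 (lower bound: χ ≥ ω).
The clique on [2, 3, 11, 19] has size 4, forcing χ ≥ 4, and the coloring below uses 4 colors, so χ(G) = 4.
A valid 4-coloring: color 1: [7, 11, 13]; color 2: [3, 5, 9]; color 3: [2, 15]; color 4: [10, 19].

χ(G) = 4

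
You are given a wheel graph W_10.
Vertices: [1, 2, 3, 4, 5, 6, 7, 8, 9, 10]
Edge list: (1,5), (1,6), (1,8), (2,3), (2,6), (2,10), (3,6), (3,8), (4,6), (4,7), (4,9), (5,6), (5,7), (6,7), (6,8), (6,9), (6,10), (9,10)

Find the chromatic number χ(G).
χ(G) = 4

Clique number ω(G) = 3 (lower bound: χ ≥ ω).
Odd cycle [3, 8, 1, 5, 7, 4, 9, 10, 2] needs 3 colors (χ ≥ 3).
Vertex 6 is adjacent to every vertex of [1, 2, 3, 4, 5, 7, 8, 9, 10], which already need 3 colors among themselves, so 6 needs a new color (χ ≥ 4).
The coloring below uses 4 colors, so χ(G) = 4.
A valid 4-coloring: color 1: [6]; color 2: [1, 3, 7, 10]; color 3: [2, 4, 5, 8]; color 4: [9].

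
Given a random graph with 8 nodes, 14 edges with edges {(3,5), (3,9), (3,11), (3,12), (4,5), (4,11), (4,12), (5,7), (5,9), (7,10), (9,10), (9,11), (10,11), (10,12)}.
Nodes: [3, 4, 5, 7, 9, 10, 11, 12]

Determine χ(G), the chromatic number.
Clique number ω(G) = 3 (lower bound: χ ≥ ω).
The clique on [9, 10, 11] has size 3, forcing χ ≥ 3, and the coloring below uses 3 colors, so χ(G) = 3.
A valid 3-coloring: color 1: [5, 11, 12]; color 2: [3, 4, 10]; color 3: [7, 9].

χ(G) = 3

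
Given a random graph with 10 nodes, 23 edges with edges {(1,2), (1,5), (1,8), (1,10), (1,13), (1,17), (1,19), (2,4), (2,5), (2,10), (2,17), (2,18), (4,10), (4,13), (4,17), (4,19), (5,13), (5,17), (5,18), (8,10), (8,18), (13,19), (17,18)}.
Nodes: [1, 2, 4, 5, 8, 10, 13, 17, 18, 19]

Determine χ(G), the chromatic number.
χ(G) = 4

Clique number ω(G) = 4 (lower bound: χ ≥ ω).
The clique on [1, 2, 5, 17] has size 4, forcing χ ≥ 4, and the coloring below uses 4 colors, so χ(G) = 4.
A valid 4-coloring: color 1: [1, 4, 18]; color 2: [2, 8, 13]; color 3: [10, 17, 19]; color 4: [5].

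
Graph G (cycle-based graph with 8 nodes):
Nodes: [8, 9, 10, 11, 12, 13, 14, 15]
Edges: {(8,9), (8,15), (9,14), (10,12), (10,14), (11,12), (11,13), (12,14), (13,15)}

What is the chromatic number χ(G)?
Clique number ω(G) = 3 (lower bound: χ ≥ ω).
The clique on [10, 12, 14] has size 3, forcing χ ≥ 3, and the coloring below uses 3 colors, so χ(G) = 3.
A valid 3-coloring: color 1: [11, 14, 15]; color 2: [9, 12, 13]; color 3: [8, 10].

χ(G) = 3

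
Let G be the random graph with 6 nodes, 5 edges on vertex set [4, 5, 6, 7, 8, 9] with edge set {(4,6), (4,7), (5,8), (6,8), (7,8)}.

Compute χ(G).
χ(G) = 2

Clique number ω(G) = 2 (lower bound: χ ≥ ω).
The graph is bipartite (no odd cycle), so 2 colors suffice: χ(G) = 2.
A valid 2-coloring: color 1: [4, 8, 9]; color 2: [5, 6, 7].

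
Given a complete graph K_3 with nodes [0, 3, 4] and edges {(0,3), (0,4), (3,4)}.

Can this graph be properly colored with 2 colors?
No, G is not 2-colorable

The clique on vertices [0, 3, 4] has size 3 > 2, so it alone needs 3 colors.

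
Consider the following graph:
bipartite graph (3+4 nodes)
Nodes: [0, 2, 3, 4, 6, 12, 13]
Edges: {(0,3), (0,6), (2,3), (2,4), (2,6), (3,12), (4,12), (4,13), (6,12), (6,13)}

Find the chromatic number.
Clique number ω(G) = 2 (lower bound: χ ≥ ω).
The graph is bipartite (no odd cycle), so 2 colors suffice: χ(G) = 2.
A valid 2-coloring: color 1: [3, 4, 6]; color 2: [0, 2, 12, 13].

χ(G) = 2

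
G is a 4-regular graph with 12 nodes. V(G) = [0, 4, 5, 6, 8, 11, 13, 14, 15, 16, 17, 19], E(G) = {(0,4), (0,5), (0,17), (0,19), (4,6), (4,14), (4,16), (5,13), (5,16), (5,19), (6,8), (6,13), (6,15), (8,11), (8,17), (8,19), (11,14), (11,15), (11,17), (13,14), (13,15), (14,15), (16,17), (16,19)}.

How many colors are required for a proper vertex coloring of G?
χ(G) = 3

Clique number ω(G) = 3 (lower bound: χ ≥ ω).
The clique on [0, 5, 19] has size 3, forcing χ ≥ 3, and the coloring below uses 3 colors, so χ(G) = 3.
A valid 3-coloring: color 1: [5, 6, 14, 17]; color 2: [4, 11, 13, 19]; color 3: [0, 8, 15, 16].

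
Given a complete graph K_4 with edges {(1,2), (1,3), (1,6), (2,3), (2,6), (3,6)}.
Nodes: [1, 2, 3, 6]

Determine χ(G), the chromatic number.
Clique number ω(G) = 4 (lower bound: χ ≥ ω).
The clique on [1, 2, 3, 6] has size 4, forcing χ ≥ 4, and the coloring below uses 4 colors, so χ(G) = 4.
A valid 4-coloring: color 1: [3]; color 2: [1]; color 3: [6]; color 4: [2].

χ(G) = 4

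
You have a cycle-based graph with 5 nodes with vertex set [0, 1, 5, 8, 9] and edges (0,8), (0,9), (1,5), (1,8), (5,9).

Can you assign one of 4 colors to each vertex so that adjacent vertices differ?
Yes, G is 4-colorable

A valid 4-coloring: color 1: [8, 9]; color 2: [0, 5]; color 3: [1].
(χ(G) = 3 ≤ 4.)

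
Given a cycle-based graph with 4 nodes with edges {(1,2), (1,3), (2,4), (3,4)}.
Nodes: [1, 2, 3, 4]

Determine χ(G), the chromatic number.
Clique number ω(G) = 2 (lower bound: χ ≥ ω).
The graph is bipartite (no odd cycle), so 2 colors suffice: χ(G) = 2.
A valid 2-coloring: color 1: [1, 4]; color 2: [2, 3].

χ(G) = 2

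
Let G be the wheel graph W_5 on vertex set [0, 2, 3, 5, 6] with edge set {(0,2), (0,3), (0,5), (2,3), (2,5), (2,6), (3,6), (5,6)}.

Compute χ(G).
Clique number ω(G) = 3 (lower bound: χ ≥ ω).
The clique on [0, 2, 3] has size 3, forcing χ ≥ 3, and the coloring below uses 3 colors, so χ(G) = 3.
A valid 3-coloring: color 1: [2]; color 2: [0, 6]; color 3: [3, 5].

χ(G) = 3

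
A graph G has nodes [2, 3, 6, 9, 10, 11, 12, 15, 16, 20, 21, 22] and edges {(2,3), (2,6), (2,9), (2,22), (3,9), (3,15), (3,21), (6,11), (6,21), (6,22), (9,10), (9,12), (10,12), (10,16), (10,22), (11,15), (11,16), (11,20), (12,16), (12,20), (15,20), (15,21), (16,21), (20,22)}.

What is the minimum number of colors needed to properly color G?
Clique number ω(G) = 3 (lower bound: χ ≥ ω).
The clique on [2, 3, 9] has size 3, forcing χ ≥ 3, and the coloring below uses 3 colors, so χ(G) = 3.
A valid 3-coloring: color 1: [2, 11, 12, 21]; color 2: [3, 6, 10, 20]; color 3: [9, 15, 16, 22].

χ(G) = 3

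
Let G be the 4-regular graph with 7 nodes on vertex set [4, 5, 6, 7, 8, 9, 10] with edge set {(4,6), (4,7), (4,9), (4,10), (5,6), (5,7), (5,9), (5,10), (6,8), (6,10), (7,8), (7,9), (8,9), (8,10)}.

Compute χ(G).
Clique number ω(G) = 3 (lower bound: χ ≥ ω).
The clique on [7, 8, 9] has size 3, forcing χ ≥ 3, and the coloring below uses 3 colors, so χ(G) = 3.
A valid 3-coloring: color 1: [6, 7]; color 2: [4, 5, 8]; color 3: [9, 10].

χ(G) = 3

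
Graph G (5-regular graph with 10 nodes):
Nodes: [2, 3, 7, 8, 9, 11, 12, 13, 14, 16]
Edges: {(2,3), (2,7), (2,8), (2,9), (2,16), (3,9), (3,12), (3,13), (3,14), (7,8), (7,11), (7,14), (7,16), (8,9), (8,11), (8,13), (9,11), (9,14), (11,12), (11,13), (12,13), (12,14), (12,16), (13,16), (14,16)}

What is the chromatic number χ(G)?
χ(G) = 4

Clique number ω(G) = 3 (lower bound: χ ≥ ω).
Suppose a proper 3-coloring c exists. The clique [2, 3, 9] takes 3 distinct colors; by symmetry let c(2) = 1, c(3) = 2, c(9) = 3.
- Vertex 8: neighbors [2, 9] already have colors [1, 3] ⇒ c(8) = 2.
- Vertex 7: neighbors [2, 8] already have colors [1, 2] ⇒ c(7) = 3.
- Vertex 16: neighbors [2, 7] already have colors [1, 3] ⇒ c(16) = 2.
- Vertex 11: neighbors [8, 7] already have colors [2, 3] ⇒ c(11) = 1.
- Vertex 12: neighbors [11, 3] already have colors [1, 2] ⇒ c(12) = 3.
- Vertex 13: neighbors [11, 3, 12] already have colors [1, 2, 3] — all 3 colors blocked. Contradiction.
The forced assignments end in a contradiction, so G has no proper 3-coloring (χ ≥ 4).
The coloring below uses 4 colors, so χ(G) = 4.
A valid 4-coloring: color 1: [3, 11, 16]; color 2: [7, 9, 13]; color 3: [8, 12]; color 4: [2, 14].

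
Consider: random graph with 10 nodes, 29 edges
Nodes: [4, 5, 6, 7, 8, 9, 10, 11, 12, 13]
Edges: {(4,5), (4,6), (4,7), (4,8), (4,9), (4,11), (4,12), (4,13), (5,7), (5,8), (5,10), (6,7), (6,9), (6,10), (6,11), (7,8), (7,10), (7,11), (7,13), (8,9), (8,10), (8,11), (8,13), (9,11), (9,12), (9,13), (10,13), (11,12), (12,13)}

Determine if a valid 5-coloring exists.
Yes, G is 5-colorable

A valid 5-coloring: color 1: [4, 10]; color 2: [7, 9]; color 3: [6, 8, 12]; color 4: [5, 11, 13].
(χ(G) = 4 ≤ 5.)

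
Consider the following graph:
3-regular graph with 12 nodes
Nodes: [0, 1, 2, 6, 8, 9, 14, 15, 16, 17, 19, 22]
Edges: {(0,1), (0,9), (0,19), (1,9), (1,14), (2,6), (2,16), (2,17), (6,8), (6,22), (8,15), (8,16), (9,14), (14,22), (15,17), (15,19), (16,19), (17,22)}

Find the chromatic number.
Clique number ω(G) = 3 (lower bound: χ ≥ ω).
The clique on [0, 1, 9] has size 3, forcing χ ≥ 3, and the coloring below uses 3 colors, so χ(G) = 3.
A valid 3-coloring: color 1: [1, 2, 8, 19, 22]; color 2: [0, 6, 14, 15, 16]; color 3: [9, 17].

χ(G) = 3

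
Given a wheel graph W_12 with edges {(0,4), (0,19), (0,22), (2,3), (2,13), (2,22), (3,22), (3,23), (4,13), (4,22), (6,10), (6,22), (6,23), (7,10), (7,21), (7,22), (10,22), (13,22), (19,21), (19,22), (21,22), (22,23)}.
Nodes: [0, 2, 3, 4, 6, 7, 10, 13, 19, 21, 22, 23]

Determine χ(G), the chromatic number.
Clique number ω(G) = 3 (lower bound: χ ≥ ω).
Odd cycle [7, 21, 19, 0, 4, 13, 2, 3, 23, 6, 10] needs 3 colors (χ ≥ 3).
Vertex 22 is adjacent to every vertex of [0, 2, 3, 4, 6, 7, 10, 13, 19, 21, 23], which already need 3 colors among themselves, so 22 needs a new color (χ ≥ 4).
The coloring below uses 4 colors, so χ(G) = 4.
A valid 4-coloring: color 1: [22]; color 2: [2, 4, 6, 7, 19]; color 3: [0, 3, 10, 13, 21]; color 4: [23].

χ(G) = 4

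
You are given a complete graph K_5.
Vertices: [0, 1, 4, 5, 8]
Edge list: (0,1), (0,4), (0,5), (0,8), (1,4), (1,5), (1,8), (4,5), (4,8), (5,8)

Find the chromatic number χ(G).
Clique number ω(G) = 5 (lower bound: χ ≥ ω).
The clique on [0, 1, 4, 5, 8] has size 5, forcing χ ≥ 5, and the coloring below uses 5 colors, so χ(G) = 5.
A valid 5-coloring: color 1: [5]; color 2: [4]; color 3: [8]; color 4: [1]; color 5: [0].

χ(G) = 5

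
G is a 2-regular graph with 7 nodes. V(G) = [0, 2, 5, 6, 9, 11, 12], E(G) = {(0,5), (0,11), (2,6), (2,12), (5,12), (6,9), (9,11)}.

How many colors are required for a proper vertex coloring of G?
Clique number ω(G) = 2 (lower bound: χ ≥ ω).
Odd cycle [2, 12, 5, 0, 11, 9, 6] needs 3 colors (χ ≥ 3).
The coloring below uses 3 colors, so χ(G) = 3.
A valid 3-coloring: color 1: [2, 5, 9]; color 2: [0, 6, 12]; color 3: [11].

χ(G) = 3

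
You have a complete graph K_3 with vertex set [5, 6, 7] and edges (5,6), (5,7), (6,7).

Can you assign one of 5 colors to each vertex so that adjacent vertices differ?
A valid 5-coloring: color 1: [6]; color 2: [7]; color 3: [5].
(χ(G) = 3 ≤ 5.)

Yes, G is 5-colorable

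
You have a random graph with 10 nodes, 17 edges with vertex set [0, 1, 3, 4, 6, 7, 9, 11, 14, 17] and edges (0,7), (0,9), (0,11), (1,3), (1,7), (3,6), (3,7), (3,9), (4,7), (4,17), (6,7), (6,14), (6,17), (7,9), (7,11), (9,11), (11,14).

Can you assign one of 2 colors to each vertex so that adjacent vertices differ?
No, G is not 2-colorable

The clique on vertices [0, 7, 9, 11] has size 4 > 2, so it alone needs 4 colors.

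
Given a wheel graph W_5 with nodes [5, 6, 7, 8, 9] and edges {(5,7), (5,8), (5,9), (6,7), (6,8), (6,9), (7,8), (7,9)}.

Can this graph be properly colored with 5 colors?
Yes, G is 5-colorable

A valid 5-coloring: color 1: [7]; color 2: [8, 9]; color 3: [5, 6].
(χ(G) = 3 ≤ 5.)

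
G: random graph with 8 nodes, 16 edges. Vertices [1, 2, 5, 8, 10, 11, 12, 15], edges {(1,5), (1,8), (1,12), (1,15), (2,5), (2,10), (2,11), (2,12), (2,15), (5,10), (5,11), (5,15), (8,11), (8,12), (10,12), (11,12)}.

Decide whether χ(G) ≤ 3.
Suppose a proper 3-coloring c exists. The clique [1, 5, 15] takes 3 distinct colors; by symmetry let c(1) = 1, c(5) = 2, c(15) = 3.
- Vertex 2: neighbors [5, 15] already have colors [2, 3] ⇒ c(2) = 1.
- Vertex 11: neighbors [2, 5] already have colors [1, 2] ⇒ c(11) = 3.
- Vertex 12: neighbors [1, 11] already have colors [1, 3] ⇒ c(12) = 2.
- Vertex 8: neighbors [1, 12, 11] already have colors [1, 2, 3] — all 3 colors blocked. Contradiction.
The forced assignments end in a contradiction, so G has no proper 3-coloring (χ ≥ 4).

No, G is not 3-colorable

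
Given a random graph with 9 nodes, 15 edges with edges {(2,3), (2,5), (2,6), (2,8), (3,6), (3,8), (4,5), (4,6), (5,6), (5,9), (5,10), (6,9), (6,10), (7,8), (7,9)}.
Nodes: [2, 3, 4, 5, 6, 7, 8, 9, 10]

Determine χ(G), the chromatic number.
Clique number ω(G) = 3 (lower bound: χ ≥ ω).
The clique on [2, 3, 8] has size 3, forcing χ ≥ 3, and the coloring below uses 3 colors, so χ(G) = 3.
A valid 3-coloring: color 1: [6, 8]; color 2: [3, 5, 7]; color 3: [2, 4, 9, 10].

χ(G) = 3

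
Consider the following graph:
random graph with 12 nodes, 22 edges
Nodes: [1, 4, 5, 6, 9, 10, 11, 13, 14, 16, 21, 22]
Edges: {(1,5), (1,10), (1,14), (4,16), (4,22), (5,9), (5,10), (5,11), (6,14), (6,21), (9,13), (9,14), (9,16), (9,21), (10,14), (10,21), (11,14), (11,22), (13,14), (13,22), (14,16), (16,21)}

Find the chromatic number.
χ(G) = 3

Clique number ω(G) = 3 (lower bound: χ ≥ ω).
The clique on [1, 5, 10] has size 3, forcing χ ≥ 3, and the coloring below uses 3 colors, so χ(G) = 3.
A valid 3-coloring: color 1: [5, 14, 21, 22]; color 2: [4, 6, 9, 10, 11]; color 3: [1, 13, 16].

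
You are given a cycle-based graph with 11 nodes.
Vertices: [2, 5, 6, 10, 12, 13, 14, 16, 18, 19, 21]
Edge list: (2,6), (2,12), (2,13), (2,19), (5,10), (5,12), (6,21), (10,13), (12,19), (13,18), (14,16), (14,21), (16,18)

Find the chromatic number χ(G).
χ(G) = 3

Clique number ω(G) = 3 (lower bound: χ ≥ ω).
The clique on [2, 12, 19] has size 3, forcing χ ≥ 3, and the coloring below uses 3 colors, so χ(G) = 3.
A valid 3-coloring: color 1: [2, 5, 14, 18]; color 2: [12, 13, 16, 21]; color 3: [6, 10, 19].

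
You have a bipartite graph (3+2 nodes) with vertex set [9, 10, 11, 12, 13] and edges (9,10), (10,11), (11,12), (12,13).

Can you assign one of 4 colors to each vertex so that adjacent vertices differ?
A valid 4-coloring: color 1: [9, 11, 13]; color 2: [10, 12].
(χ(G) = 2 ≤ 4.)

Yes, G is 4-colorable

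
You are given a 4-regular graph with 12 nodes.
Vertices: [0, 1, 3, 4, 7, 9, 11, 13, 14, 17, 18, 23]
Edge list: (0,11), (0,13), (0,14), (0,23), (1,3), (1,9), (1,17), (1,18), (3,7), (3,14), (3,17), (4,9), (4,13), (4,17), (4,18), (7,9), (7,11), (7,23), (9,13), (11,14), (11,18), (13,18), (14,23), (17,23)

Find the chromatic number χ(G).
Clique number ω(G) = 3 (lower bound: χ ≥ ω).
The clique on [0, 11, 14] has size 3, forcing χ ≥ 3, and the coloring below uses 3 colors, so χ(G) = 3.
A valid 3-coloring: color 1: [3, 11, 13, 23]; color 2: [1, 4, 7, 14]; color 3: [0, 9, 17, 18].

χ(G) = 3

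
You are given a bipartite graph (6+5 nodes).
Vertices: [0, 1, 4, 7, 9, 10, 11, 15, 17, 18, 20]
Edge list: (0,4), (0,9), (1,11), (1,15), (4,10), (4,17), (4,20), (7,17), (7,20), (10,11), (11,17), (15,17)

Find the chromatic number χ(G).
Clique number ω(G) = 2 (lower bound: χ ≥ ω).
The graph is bipartite (no odd cycle), so 2 colors suffice: χ(G) = 2.
A valid 2-coloring: color 1: [4, 7, 9, 11, 15, 18]; color 2: [0, 1, 10, 17, 20].

χ(G) = 2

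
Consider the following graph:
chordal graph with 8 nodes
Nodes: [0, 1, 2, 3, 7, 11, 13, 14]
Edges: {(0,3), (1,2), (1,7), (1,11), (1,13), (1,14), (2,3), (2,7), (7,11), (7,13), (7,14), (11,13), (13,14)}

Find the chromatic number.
Clique number ω(G) = 4 (lower bound: χ ≥ ω).
The clique on [1, 7, 11, 13] has size 4, forcing χ ≥ 4, and the coloring below uses 4 colors, so χ(G) = 4.
A valid 4-coloring: color 1: [1, 3]; color 2: [0, 7]; color 3: [2, 13]; color 4: [11, 14].

χ(G) = 4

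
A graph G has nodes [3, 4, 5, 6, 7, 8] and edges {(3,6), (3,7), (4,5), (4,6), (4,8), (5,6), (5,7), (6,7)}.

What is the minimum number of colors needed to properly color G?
χ(G) = 3

Clique number ω(G) = 3 (lower bound: χ ≥ ω).
The clique on [3, 6, 7] has size 3, forcing χ ≥ 3, and the coloring below uses 3 colors, so χ(G) = 3.
A valid 3-coloring: color 1: [6, 8]; color 2: [3, 5]; color 3: [4, 7].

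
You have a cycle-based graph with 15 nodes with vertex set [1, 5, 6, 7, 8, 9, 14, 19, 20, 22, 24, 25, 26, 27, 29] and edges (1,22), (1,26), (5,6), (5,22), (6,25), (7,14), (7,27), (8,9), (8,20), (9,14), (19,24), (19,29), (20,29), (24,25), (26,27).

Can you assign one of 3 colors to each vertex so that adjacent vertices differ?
A valid 3-coloring: color 1: [6, 8, 14, 22, 24, 27, 29]; color 2: [5, 7, 9, 19, 20, 25, 26]; color 3: [1].
(χ(G) = 3 ≤ 3.)

Yes, G is 3-colorable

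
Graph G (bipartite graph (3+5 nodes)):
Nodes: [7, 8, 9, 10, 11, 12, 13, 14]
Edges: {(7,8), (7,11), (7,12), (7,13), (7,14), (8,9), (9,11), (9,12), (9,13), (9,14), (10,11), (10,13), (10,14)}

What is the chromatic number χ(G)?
χ(G) = 2

Clique number ω(G) = 2 (lower bound: χ ≥ ω).
The graph is bipartite (no odd cycle), so 2 colors suffice: χ(G) = 2.
A valid 2-coloring: color 1: [7, 9, 10]; color 2: [8, 11, 12, 13, 14].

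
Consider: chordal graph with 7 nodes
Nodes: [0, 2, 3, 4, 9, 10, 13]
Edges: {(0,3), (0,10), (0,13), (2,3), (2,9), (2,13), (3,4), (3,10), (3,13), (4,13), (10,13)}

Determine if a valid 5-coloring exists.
A valid 5-coloring: color 1: [3, 9]; color 2: [13]; color 3: [0, 2, 4]; color 4: [10].
(χ(G) = 4 ≤ 5.)

Yes, G is 5-colorable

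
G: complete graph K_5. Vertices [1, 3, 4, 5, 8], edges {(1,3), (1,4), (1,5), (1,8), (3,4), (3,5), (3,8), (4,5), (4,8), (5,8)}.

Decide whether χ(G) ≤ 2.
The clique on vertices [1, 3, 4, 5, 8] has size 5 > 2, so it alone needs 5 colors.

No, G is not 2-colorable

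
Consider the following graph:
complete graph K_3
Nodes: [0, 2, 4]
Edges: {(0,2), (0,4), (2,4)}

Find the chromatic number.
Clique number ω(G) = 3 (lower bound: χ ≥ ω).
The clique on [0, 2, 4] has size 3, forcing χ ≥ 3, and the coloring below uses 3 colors, so χ(G) = 3.
A valid 3-coloring: color 1: [0]; color 2: [2]; color 3: [4].

χ(G) = 3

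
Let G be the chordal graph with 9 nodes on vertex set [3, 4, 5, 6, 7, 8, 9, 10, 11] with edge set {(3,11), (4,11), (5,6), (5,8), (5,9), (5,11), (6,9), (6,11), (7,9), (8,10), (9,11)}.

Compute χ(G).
Clique number ω(G) = 4 (lower bound: χ ≥ ω).
The clique on [5, 6, 9, 11] has size 4, forcing χ ≥ 4, and the coloring below uses 4 colors, so χ(G) = 4.
A valid 4-coloring: color 1: [7, 8, 11]; color 2: [3, 4, 9, 10]; color 3: [5]; color 4: [6].

χ(G) = 4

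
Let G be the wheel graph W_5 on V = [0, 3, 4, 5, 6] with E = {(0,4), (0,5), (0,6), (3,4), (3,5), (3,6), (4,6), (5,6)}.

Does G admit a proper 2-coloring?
The clique on vertices [0, 4, 6] has size 3 > 2, so it alone needs 3 colors.

No, G is not 2-colorable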